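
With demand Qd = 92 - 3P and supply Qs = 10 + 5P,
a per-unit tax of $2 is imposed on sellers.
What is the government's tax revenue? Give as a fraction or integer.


With tax on sellers, new supply: Qs' = 10 + 5(P - 2)
= 0 + 5P
New equilibrium quantity:
Q_new = 115/2
Tax revenue = tax * Q_new = 2 * 115/2 = 115

115


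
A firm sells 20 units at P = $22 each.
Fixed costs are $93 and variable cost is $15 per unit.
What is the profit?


Total Revenue = P * Q = 22 * 20 = $440
Total Cost = FC + VC*Q = 93 + 15*20 = $393
Profit = TR - TC = 440 - 393 = $47

$47


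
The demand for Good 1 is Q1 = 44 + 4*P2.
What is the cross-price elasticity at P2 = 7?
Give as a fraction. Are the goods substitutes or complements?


dQ1/dP2 = 4
At P2 = 7: Q1 = 44 + 4*7 = 72
Exy = (dQ1/dP2)(P2/Q1) = 4 * 7 / 72 = 7/18
Since Exy > 0, the goods are substitutes.

7/18 (substitutes)


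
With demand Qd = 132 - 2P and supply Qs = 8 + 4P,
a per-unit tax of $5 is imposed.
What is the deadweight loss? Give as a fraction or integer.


Pre-tax equilibrium quantity: Q* = 272/3
Post-tax equilibrium quantity: Q_tax = 84
Reduction in quantity: Q* - Q_tax = 20/3
DWL = (1/2) * tax * (Q* - Q_tax)
DWL = (1/2) * 5 * 20/3 = 50/3

50/3


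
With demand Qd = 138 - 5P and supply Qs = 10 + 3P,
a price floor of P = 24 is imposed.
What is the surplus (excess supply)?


At P = 24:
Qd = 138 - 5*24 = 18
Qs = 10 + 3*24 = 82
Surplus = Qs - Qd = 82 - 18 = 64

64


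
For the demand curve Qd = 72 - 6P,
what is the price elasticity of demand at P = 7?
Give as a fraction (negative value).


dQ/dP = -6
At P = 7: Q = 72 - 6*7 = 30
E = (dQ/dP)(P/Q) = (-6)(7/30) = -7/5

-7/5


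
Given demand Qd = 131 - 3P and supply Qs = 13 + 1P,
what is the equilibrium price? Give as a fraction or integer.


At equilibrium, Qd = Qs.
131 - 3P = 13 + 1P
131 - 13 = 3P + 1P
118 = 4P
P* = 118/4 = 59/2

59/2


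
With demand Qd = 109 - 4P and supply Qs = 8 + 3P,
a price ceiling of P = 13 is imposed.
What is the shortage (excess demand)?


At P = 13:
Qd = 109 - 4*13 = 57
Qs = 8 + 3*13 = 47
Shortage = Qd - Qs = 57 - 47 = 10

10


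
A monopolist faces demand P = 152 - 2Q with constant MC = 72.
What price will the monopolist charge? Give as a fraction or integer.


MR = 152 - 4Q
Set MR = MC: 152 - 4Q = 72
Q* = 20
Substitute into demand:
P* = 152 - 2*20 = 112

112


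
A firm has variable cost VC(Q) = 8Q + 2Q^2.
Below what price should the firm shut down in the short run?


AVC(Q) = VC(Q)/Q = 8 + 2Q
AVC is increasing in Q, so minimum AVC is at Q -> 0+.
Min AVC = 8
The firm should shut down if P < 8.

8


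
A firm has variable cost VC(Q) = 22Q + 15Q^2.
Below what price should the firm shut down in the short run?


AVC(Q) = VC(Q)/Q = 22 + 15Q
AVC is increasing in Q, so minimum AVC is at Q -> 0+.
Min AVC = 22
The firm should shut down if P < 22.

22


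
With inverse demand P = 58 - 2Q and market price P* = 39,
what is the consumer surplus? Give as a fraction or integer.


Maximum willingness to pay (at Q=0): P_max = 58
Quantity demanded at P* = 39:
Q* = (58 - 39)/2 = 19/2
CS = (1/2) * Q* * (P_max - P*)
CS = (1/2) * 19/2 * (58 - 39)
CS = (1/2) * 19/2 * 19 = 361/4

361/4


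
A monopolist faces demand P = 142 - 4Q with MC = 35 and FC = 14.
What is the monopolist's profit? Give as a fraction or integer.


MR = MC: 142 - 8Q = 35
Q* = 107/8
P* = 142 - 4*107/8 = 177/2
Profit = (P* - MC)*Q* - FC
= (177/2 - 35)*107/8 - 14
= 107/2*107/8 - 14
= 11449/16 - 14 = 11225/16

11225/16


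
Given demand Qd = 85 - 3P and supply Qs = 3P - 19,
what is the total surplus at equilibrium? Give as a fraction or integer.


Find equilibrium: 85 - 3P = 3P - 19
85 + 19 = 6P
P* = 104/6 = 52/3
Q* = 3*52/3 - 19 = 33
Inverse demand: P = 85/3 - Q/3, so P_max = 85/3
Inverse supply: P = 19/3 + Q/3, so P_min = 19/3
CS = (1/2) * 33 * (85/3 - 52/3) = 363/2
PS = (1/2) * 33 * (52/3 - 19/3) = 363/2
TS = CS + PS = 363/2 + 363/2 = 363

363


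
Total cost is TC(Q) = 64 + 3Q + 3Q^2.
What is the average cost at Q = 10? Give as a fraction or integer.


TC(10) = 64 + 3*10 + 3*10^2
TC(10) = 64 + 30 + 300 = 394
AC = TC/Q = 394/10 = 197/5

197/5


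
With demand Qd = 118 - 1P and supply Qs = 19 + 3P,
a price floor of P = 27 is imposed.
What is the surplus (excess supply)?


At P = 27:
Qd = 118 - 1*27 = 91
Qs = 19 + 3*27 = 100
Surplus = Qs - Qd = 100 - 91 = 9

9


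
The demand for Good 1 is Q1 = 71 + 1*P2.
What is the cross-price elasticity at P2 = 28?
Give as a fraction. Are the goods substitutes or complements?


dQ1/dP2 = 1
At P2 = 28: Q1 = 71 + 1*28 = 99
Exy = (dQ1/dP2)(P2/Q1) = 1 * 28 / 99 = 28/99
Since Exy > 0, the goods are substitutes.

28/99 (substitutes)


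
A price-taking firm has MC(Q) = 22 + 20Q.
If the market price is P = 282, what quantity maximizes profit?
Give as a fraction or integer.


In perfect competition, profit is maximized where P = MC.
282 = 22 + 20Q
260 = 20Q
Q* = 260/20 = 13

13


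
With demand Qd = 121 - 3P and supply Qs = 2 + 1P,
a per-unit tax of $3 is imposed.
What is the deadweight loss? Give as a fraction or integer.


Pre-tax equilibrium quantity: Q* = 127/4
Post-tax equilibrium quantity: Q_tax = 59/2
Reduction in quantity: Q* - Q_tax = 9/4
DWL = (1/2) * tax * (Q* - Q_tax)
DWL = (1/2) * 3 * 9/4 = 27/8

27/8


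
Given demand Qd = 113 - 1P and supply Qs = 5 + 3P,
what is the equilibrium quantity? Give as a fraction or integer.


First find equilibrium price:
113 - 1P = 5 + 3P
P* = 108/4 = 27
Then substitute into demand:
Q* = 113 - 1 * 27 = 86

86


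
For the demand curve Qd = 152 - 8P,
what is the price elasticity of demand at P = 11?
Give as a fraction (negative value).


dQ/dP = -8
At P = 11: Q = 152 - 8*11 = 64
E = (dQ/dP)(P/Q) = (-8)(11/64) = -11/8

-11/8


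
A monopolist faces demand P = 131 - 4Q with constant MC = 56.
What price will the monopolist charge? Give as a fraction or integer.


MR = 131 - 8Q
Set MR = MC: 131 - 8Q = 56
Q* = 75/8
Substitute into demand:
P* = 131 - 4*75/8 = 187/2

187/2


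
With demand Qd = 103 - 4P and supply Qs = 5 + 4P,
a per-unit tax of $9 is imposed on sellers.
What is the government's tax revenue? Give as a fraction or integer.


With tax on sellers, new supply: Qs' = 5 + 4(P - 9)
= 4P - 31
New equilibrium quantity:
Q_new = 36
Tax revenue = tax * Q_new = 9 * 36 = 324

324


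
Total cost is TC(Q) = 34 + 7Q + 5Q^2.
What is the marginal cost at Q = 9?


MC = dTC/dQ = 7 + 2*5*Q
At Q = 9:
MC = 7 + 10*9
MC = 7 + 90 = 97

97


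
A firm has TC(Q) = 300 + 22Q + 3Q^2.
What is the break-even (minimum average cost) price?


AC(Q) = 300/Q + 22 + 3Q
To minimize: dAC/dQ = -300/Q^2 + 3 = 0
Q^2 = 300/3 = 100
Q* = 10
Min AC = 300/10 + 22 + 3*10
Min AC = 30 + 22 + 30 = 82

82


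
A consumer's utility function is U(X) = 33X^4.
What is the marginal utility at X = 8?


MU = dU/dX = 33*4*X^(4-1)
MU = 132*X^3
At X = 8:
MU = 132 * 8^3
MU = 132 * 512 = 67584

67584


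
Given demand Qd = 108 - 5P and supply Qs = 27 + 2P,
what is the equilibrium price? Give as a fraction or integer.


At equilibrium, Qd = Qs.
108 - 5P = 27 + 2P
108 - 27 = 5P + 2P
81 = 7P
P* = 81/7 = 81/7

81/7


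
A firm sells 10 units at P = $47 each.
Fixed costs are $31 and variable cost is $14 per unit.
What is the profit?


Total Revenue = P * Q = 47 * 10 = $470
Total Cost = FC + VC*Q = 31 + 14*10 = $171
Profit = TR - TC = 470 - 171 = $299

$299


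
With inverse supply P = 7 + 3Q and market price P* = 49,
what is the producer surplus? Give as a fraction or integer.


Minimum supply price (at Q=0): P_min = 7
Quantity supplied at P* = 49:
Q* = (49 - 7)/3 = 14
PS = (1/2) * Q* * (P* - P_min)
PS = (1/2) * 14 * (49 - 7)
PS = (1/2) * 14 * 42 = 294

294


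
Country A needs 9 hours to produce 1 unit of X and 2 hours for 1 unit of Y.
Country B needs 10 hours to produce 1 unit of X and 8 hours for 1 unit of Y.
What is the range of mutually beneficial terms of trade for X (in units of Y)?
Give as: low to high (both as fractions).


Opportunity cost of X for Country A = hours_X / hours_Y = 9/2 = 9/2 units of Y
Opportunity cost of X for Country B = hours_X / hours_Y = 10/8 = 5/4 units of Y
Terms of trade must be between the two opportunity costs.
Range: 5/4 to 9/2

5/4 to 9/2


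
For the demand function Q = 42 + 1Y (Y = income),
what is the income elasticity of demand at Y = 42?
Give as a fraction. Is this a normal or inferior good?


dQ/dY = 1
At Y = 42: Q = 42 + 1*42 = 84
Ey = (dQ/dY)(Y/Q) = 1 * 42 / 84 = 1/2
Since Ey > 0, this is a normal good.

1/2 (normal good)


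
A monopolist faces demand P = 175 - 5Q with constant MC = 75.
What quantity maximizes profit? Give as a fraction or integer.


TR = P*Q = (175 - 5Q)Q = 175Q - 5Q^2
MR = dTR/dQ = 175 - 10Q
Set MR = MC:
175 - 10Q = 75
100 = 10Q
Q* = 100/10 = 10

10


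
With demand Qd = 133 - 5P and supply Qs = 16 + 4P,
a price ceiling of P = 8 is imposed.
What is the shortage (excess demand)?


At P = 8:
Qd = 133 - 5*8 = 93
Qs = 16 + 4*8 = 48
Shortage = Qd - Qs = 93 - 48 = 45

45


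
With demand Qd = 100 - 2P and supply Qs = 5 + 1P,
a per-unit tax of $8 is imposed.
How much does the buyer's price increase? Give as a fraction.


With a per-unit tax, the buyer's price increase depends on relative slopes.
Supply slope: d = 1, Demand slope: b = 2
Buyer's price increase = d * tax / (b + d)
= 1 * 8 / (2 + 1)
= 8 / 3 = 8/3

8/3


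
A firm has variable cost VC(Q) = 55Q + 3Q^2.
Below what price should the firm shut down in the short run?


AVC(Q) = VC(Q)/Q = 55 + 3Q
AVC is increasing in Q, so minimum AVC is at Q -> 0+.
Min AVC = 55
The firm should shut down if P < 55.

55


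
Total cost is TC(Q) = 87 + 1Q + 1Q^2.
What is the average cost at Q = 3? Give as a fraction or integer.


TC(3) = 87 + 1*3 + 1*3^2
TC(3) = 87 + 3 + 9 = 99
AC = TC/Q = 99/3 = 33

33


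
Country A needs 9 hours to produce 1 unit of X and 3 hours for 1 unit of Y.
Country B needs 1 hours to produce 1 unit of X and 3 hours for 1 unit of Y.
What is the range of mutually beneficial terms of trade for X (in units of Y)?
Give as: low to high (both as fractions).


Opportunity cost of X for Country A = hours_X / hours_Y = 9/3 = 3 units of Y
Opportunity cost of X for Country B = hours_X / hours_Y = 1/3 = 1/3 units of Y
Terms of trade must be between the two opportunity costs.
Range: 1/3 to 3

1/3 to 3


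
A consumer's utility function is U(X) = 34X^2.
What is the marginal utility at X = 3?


MU = dU/dX = 34*2*X^(2-1)
MU = 68*X^1
At X = 3:
MU = 68 * 3^1
MU = 68 * 3 = 204

204


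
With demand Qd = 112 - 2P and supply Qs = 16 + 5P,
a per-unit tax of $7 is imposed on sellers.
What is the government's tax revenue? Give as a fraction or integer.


With tax on sellers, new supply: Qs' = 16 + 5(P - 7)
= 5P - 19
New equilibrium quantity:
Q_new = 522/7
Tax revenue = tax * Q_new = 7 * 522/7 = 522

522


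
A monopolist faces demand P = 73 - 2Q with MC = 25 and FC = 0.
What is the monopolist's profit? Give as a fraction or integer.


MR = MC: 73 - 4Q = 25
Q* = 12
P* = 73 - 2*12 = 49
Profit = (P* - MC)*Q* - FC
= (49 - 25)*12 - 0
= 24*12 - 0
= 288 - 0 = 288

288


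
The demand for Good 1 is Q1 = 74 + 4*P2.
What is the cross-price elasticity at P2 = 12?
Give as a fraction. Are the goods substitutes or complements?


dQ1/dP2 = 4
At P2 = 12: Q1 = 74 + 4*12 = 122
Exy = (dQ1/dP2)(P2/Q1) = 4 * 12 / 122 = 24/61
Since Exy > 0, the goods are substitutes.

24/61 (substitutes)


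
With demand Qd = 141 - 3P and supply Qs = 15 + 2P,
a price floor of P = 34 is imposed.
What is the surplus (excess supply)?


At P = 34:
Qd = 141 - 3*34 = 39
Qs = 15 + 2*34 = 83
Surplus = Qs - Qd = 83 - 39 = 44

44


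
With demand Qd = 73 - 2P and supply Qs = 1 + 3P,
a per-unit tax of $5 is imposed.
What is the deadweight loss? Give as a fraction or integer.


Pre-tax equilibrium quantity: Q* = 221/5
Post-tax equilibrium quantity: Q_tax = 191/5
Reduction in quantity: Q* - Q_tax = 6
DWL = (1/2) * tax * (Q* - Q_tax)
DWL = (1/2) * 5 * 6 = 15

15


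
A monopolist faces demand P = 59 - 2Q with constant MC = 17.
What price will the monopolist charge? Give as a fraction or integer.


MR = 59 - 4Q
Set MR = MC: 59 - 4Q = 17
Q* = 21/2
Substitute into demand:
P* = 59 - 2*21/2 = 38

38


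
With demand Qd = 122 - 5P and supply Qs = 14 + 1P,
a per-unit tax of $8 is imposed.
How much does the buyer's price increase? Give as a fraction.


With a per-unit tax, the buyer's price increase depends on relative slopes.
Supply slope: d = 1, Demand slope: b = 5
Buyer's price increase = d * tax / (b + d)
= 1 * 8 / (5 + 1)
= 8 / 6 = 4/3

4/3


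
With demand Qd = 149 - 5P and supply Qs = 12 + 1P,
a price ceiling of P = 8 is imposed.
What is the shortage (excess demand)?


At P = 8:
Qd = 149 - 5*8 = 109
Qs = 12 + 1*8 = 20
Shortage = Qd - Qs = 109 - 20 = 89

89


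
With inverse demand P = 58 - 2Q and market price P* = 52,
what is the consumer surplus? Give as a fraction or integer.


Maximum willingness to pay (at Q=0): P_max = 58
Quantity demanded at P* = 52:
Q* = (58 - 52)/2 = 3
CS = (1/2) * Q* * (P_max - P*)
CS = (1/2) * 3 * (58 - 52)
CS = (1/2) * 3 * 6 = 9

9


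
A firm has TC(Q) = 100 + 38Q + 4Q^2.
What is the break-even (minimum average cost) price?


AC(Q) = 100/Q + 38 + 4Q
To minimize: dAC/dQ = -100/Q^2 + 4 = 0
Q^2 = 100/4 = 25
Q* = 5
Min AC = 100/5 + 38 + 4*5
Min AC = 20 + 38 + 20 = 78

78


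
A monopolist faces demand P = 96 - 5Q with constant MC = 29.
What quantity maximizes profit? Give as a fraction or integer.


TR = P*Q = (96 - 5Q)Q = 96Q - 5Q^2
MR = dTR/dQ = 96 - 10Q
Set MR = MC:
96 - 10Q = 29
67 = 10Q
Q* = 67/10 = 67/10

67/10


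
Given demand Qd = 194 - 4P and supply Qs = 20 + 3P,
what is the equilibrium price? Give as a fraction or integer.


At equilibrium, Qd = Qs.
194 - 4P = 20 + 3P
194 - 20 = 4P + 3P
174 = 7P
P* = 174/7 = 174/7

174/7


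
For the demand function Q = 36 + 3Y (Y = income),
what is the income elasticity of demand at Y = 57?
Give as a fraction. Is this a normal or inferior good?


dQ/dY = 3
At Y = 57: Q = 36 + 3*57 = 207
Ey = (dQ/dY)(Y/Q) = 3 * 57 / 207 = 19/23
Since Ey > 0, this is a normal good.

19/23 (normal good)


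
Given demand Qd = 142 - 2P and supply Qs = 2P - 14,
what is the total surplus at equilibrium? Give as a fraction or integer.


Find equilibrium: 142 - 2P = 2P - 14
142 + 14 = 4P
P* = 156/4 = 39
Q* = 2*39 - 14 = 64
Inverse demand: P = 71 - Q/2, so P_max = 71
Inverse supply: P = 7 + Q/2, so P_min = 7
CS = (1/2) * 64 * (71 - 39) = 1024
PS = (1/2) * 64 * (39 - 7) = 1024
TS = CS + PS = 1024 + 1024 = 2048

2048


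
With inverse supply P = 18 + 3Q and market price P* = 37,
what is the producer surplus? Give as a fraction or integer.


Minimum supply price (at Q=0): P_min = 18
Quantity supplied at P* = 37:
Q* = (37 - 18)/3 = 19/3
PS = (1/2) * Q* * (P* - P_min)
PS = (1/2) * 19/3 * (37 - 18)
PS = (1/2) * 19/3 * 19 = 361/6

361/6


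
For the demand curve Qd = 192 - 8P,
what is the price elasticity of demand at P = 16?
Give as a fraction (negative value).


dQ/dP = -8
At P = 16: Q = 192 - 8*16 = 64
E = (dQ/dP)(P/Q) = (-8)(16/64) = -2

-2


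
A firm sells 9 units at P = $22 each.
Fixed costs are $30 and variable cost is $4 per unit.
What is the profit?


Total Revenue = P * Q = 22 * 9 = $198
Total Cost = FC + VC*Q = 30 + 4*9 = $66
Profit = TR - TC = 198 - 66 = $132

$132


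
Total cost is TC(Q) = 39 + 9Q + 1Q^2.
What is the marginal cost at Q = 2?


MC = dTC/dQ = 9 + 2*1*Q
At Q = 2:
MC = 9 + 2*2
MC = 9 + 4 = 13

13


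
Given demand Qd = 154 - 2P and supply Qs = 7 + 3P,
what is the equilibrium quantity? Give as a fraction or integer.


First find equilibrium price:
154 - 2P = 7 + 3P
P* = 147/5 = 147/5
Then substitute into demand:
Q* = 154 - 2 * 147/5 = 476/5

476/5


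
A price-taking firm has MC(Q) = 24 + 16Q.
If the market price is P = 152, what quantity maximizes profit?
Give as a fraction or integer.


In perfect competition, profit is maximized where P = MC.
152 = 24 + 16Q
128 = 16Q
Q* = 128/16 = 8

8


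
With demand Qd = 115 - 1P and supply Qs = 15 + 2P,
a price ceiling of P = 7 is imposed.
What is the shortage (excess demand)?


At P = 7:
Qd = 115 - 1*7 = 108
Qs = 15 + 2*7 = 29
Shortage = Qd - Qs = 108 - 29 = 79

79


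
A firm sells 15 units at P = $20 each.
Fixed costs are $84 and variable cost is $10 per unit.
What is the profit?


Total Revenue = P * Q = 20 * 15 = $300
Total Cost = FC + VC*Q = 84 + 10*15 = $234
Profit = TR - TC = 300 - 234 = $66

$66


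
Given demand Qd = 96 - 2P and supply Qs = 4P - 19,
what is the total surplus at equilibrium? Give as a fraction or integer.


Find equilibrium: 96 - 2P = 4P - 19
96 + 19 = 6P
P* = 115/6 = 115/6
Q* = 4*115/6 - 19 = 173/3
Inverse demand: P = 48 - Q/2, so P_max = 48
Inverse supply: P = 19/4 + Q/4, so P_min = 19/4
CS = (1/2) * 173/3 * (48 - 115/6) = 29929/36
PS = (1/2) * 173/3 * (115/6 - 19/4) = 29929/72
TS = CS + PS = 29929/36 + 29929/72 = 29929/24

29929/24


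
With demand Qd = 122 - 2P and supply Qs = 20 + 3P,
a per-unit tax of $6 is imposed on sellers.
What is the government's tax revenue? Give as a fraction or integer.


With tax on sellers, new supply: Qs' = 20 + 3(P - 6)
= 2 + 3P
New equilibrium quantity:
Q_new = 74
Tax revenue = tax * Q_new = 6 * 74 = 444

444


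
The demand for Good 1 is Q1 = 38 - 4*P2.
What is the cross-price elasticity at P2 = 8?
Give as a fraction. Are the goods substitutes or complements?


dQ1/dP2 = -4
At P2 = 8: Q1 = 38 - 4*8 = 6
Exy = (dQ1/dP2)(P2/Q1) = -4 * 8 / 6 = -16/3
Since Exy < 0, the goods are complements.

-16/3 (complements)


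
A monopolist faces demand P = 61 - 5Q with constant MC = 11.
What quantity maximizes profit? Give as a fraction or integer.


TR = P*Q = (61 - 5Q)Q = 61Q - 5Q^2
MR = dTR/dQ = 61 - 10Q
Set MR = MC:
61 - 10Q = 11
50 = 10Q
Q* = 50/10 = 5

5


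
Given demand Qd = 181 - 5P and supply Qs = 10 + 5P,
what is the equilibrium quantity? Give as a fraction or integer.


First find equilibrium price:
181 - 5P = 10 + 5P
P* = 171/10 = 171/10
Then substitute into demand:
Q* = 181 - 5 * 171/10 = 191/2

191/2


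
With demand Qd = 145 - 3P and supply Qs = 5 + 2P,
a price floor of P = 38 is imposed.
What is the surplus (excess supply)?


At P = 38:
Qd = 145 - 3*38 = 31
Qs = 5 + 2*38 = 81
Surplus = Qs - Qd = 81 - 31 = 50

50


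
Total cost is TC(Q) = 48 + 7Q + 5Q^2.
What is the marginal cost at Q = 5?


MC = dTC/dQ = 7 + 2*5*Q
At Q = 5:
MC = 7 + 10*5
MC = 7 + 50 = 57

57


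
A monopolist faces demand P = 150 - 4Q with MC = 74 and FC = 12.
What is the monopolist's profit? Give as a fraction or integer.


MR = MC: 150 - 8Q = 74
Q* = 19/2
P* = 150 - 4*19/2 = 112
Profit = (P* - MC)*Q* - FC
= (112 - 74)*19/2 - 12
= 38*19/2 - 12
= 361 - 12 = 349

349


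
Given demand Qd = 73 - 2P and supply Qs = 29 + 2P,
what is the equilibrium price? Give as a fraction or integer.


At equilibrium, Qd = Qs.
73 - 2P = 29 + 2P
73 - 29 = 2P + 2P
44 = 4P
P* = 44/4 = 11

11


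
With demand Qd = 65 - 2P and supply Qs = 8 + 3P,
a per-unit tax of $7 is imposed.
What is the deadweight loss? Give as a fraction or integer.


Pre-tax equilibrium quantity: Q* = 211/5
Post-tax equilibrium quantity: Q_tax = 169/5
Reduction in quantity: Q* - Q_tax = 42/5
DWL = (1/2) * tax * (Q* - Q_tax)
DWL = (1/2) * 7 * 42/5 = 147/5

147/5


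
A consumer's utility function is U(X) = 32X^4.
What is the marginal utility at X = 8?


MU = dU/dX = 32*4*X^(4-1)
MU = 128*X^3
At X = 8:
MU = 128 * 8^3
MU = 128 * 512 = 65536

65536


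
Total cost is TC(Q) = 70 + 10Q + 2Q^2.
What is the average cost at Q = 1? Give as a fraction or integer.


TC(1) = 70 + 10*1 + 2*1^2
TC(1) = 70 + 10 + 2 = 82
AC = TC/Q = 82/1 = 82

82


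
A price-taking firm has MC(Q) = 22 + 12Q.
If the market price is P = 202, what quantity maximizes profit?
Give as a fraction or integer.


In perfect competition, profit is maximized where P = MC.
202 = 22 + 12Q
180 = 12Q
Q* = 180/12 = 15

15


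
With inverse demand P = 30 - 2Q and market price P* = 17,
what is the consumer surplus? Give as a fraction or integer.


Maximum willingness to pay (at Q=0): P_max = 30
Quantity demanded at P* = 17:
Q* = (30 - 17)/2 = 13/2
CS = (1/2) * Q* * (P_max - P*)
CS = (1/2) * 13/2 * (30 - 17)
CS = (1/2) * 13/2 * 13 = 169/4

169/4


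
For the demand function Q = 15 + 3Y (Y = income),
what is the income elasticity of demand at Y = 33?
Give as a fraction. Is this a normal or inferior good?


dQ/dY = 3
At Y = 33: Q = 15 + 3*33 = 114
Ey = (dQ/dY)(Y/Q) = 3 * 33 / 114 = 33/38
Since Ey > 0, this is a normal good.

33/38 (normal good)


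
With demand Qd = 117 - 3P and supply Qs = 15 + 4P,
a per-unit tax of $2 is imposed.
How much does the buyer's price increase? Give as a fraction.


With a per-unit tax, the buyer's price increase depends on relative slopes.
Supply slope: d = 4, Demand slope: b = 3
Buyer's price increase = d * tax / (b + d)
= 4 * 2 / (3 + 4)
= 8 / 7 = 8/7

8/7


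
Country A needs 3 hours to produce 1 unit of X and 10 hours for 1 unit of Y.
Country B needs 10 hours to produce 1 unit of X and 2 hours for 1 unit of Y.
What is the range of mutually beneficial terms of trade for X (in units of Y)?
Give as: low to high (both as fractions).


Opportunity cost of X for Country A = hours_X / hours_Y = 3/10 = 3/10 units of Y
Opportunity cost of X for Country B = hours_X / hours_Y = 10/2 = 5 units of Y
Terms of trade must be between the two opportunity costs.
Range: 3/10 to 5

3/10 to 5


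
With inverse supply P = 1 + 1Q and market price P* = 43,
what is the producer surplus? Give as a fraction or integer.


Minimum supply price (at Q=0): P_min = 1
Quantity supplied at P* = 43:
Q* = (43 - 1)/1 = 42
PS = (1/2) * Q* * (P* - P_min)
PS = (1/2) * 42 * (43 - 1)
PS = (1/2) * 42 * 42 = 882

882


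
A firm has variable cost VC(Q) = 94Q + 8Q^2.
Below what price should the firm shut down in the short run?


AVC(Q) = VC(Q)/Q = 94 + 8Q
AVC is increasing in Q, so minimum AVC is at Q -> 0+.
Min AVC = 94
The firm should shut down if P < 94.

94


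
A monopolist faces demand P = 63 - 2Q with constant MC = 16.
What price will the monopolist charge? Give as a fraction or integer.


MR = 63 - 4Q
Set MR = MC: 63 - 4Q = 16
Q* = 47/4
Substitute into demand:
P* = 63 - 2*47/4 = 79/2

79/2


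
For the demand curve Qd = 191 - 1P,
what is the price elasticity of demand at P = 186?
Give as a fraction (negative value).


dQ/dP = -1
At P = 186: Q = 191 - 1*186 = 5
E = (dQ/dP)(P/Q) = (-1)(186/5) = -186/5

-186/5


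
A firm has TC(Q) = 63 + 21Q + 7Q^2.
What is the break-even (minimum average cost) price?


AC(Q) = 63/Q + 21 + 7Q
To minimize: dAC/dQ = -63/Q^2 + 7 = 0
Q^2 = 63/7 = 9
Q* = 3
Min AC = 63/3 + 21 + 7*3
Min AC = 21 + 21 + 21 = 63

63


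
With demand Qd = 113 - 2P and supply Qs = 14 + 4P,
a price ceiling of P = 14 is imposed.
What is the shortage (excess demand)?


At P = 14:
Qd = 113 - 2*14 = 85
Qs = 14 + 4*14 = 70
Shortage = Qd - Qs = 85 - 70 = 15

15


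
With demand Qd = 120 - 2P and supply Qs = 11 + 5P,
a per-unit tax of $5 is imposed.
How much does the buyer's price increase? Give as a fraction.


With a per-unit tax, the buyer's price increase depends on relative slopes.
Supply slope: d = 5, Demand slope: b = 2
Buyer's price increase = d * tax / (b + d)
= 5 * 5 / (2 + 5)
= 25 / 7 = 25/7

25/7


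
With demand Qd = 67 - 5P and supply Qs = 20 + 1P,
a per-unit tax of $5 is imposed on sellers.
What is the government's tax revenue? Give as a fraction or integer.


With tax on sellers, new supply: Qs' = 20 + 1(P - 5)
= 15 + 1P
New equilibrium quantity:
Q_new = 71/3
Tax revenue = tax * Q_new = 5 * 71/3 = 355/3

355/3


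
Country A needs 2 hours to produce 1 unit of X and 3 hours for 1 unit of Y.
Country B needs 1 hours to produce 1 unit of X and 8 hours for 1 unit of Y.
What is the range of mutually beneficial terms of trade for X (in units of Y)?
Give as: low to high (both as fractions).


Opportunity cost of X for Country A = hours_X / hours_Y = 2/3 = 2/3 units of Y
Opportunity cost of X for Country B = hours_X / hours_Y = 1/8 = 1/8 units of Y
Terms of trade must be between the two opportunity costs.
Range: 1/8 to 2/3

1/8 to 2/3


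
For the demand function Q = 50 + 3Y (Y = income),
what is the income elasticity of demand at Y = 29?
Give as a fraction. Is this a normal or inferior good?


dQ/dY = 3
At Y = 29: Q = 50 + 3*29 = 137
Ey = (dQ/dY)(Y/Q) = 3 * 29 / 137 = 87/137
Since Ey > 0, this is a normal good.

87/137 (normal good)


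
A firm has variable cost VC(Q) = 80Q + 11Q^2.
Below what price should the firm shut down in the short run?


AVC(Q) = VC(Q)/Q = 80 + 11Q
AVC is increasing in Q, so minimum AVC is at Q -> 0+.
Min AVC = 80
The firm should shut down if P < 80.

80


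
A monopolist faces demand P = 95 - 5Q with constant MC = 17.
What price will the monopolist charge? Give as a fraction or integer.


MR = 95 - 10Q
Set MR = MC: 95 - 10Q = 17
Q* = 39/5
Substitute into demand:
P* = 95 - 5*39/5 = 56

56


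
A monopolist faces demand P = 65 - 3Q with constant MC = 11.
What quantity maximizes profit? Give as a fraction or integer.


TR = P*Q = (65 - 3Q)Q = 65Q - 3Q^2
MR = dTR/dQ = 65 - 6Q
Set MR = MC:
65 - 6Q = 11
54 = 6Q
Q* = 54/6 = 9

9


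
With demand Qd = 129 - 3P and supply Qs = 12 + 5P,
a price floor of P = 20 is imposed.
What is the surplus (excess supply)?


At P = 20:
Qd = 129 - 3*20 = 69
Qs = 12 + 5*20 = 112
Surplus = Qs - Qd = 112 - 69 = 43

43


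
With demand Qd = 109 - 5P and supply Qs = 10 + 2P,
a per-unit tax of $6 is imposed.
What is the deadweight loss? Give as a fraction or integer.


Pre-tax equilibrium quantity: Q* = 268/7
Post-tax equilibrium quantity: Q_tax = 208/7
Reduction in quantity: Q* - Q_tax = 60/7
DWL = (1/2) * tax * (Q* - Q_tax)
DWL = (1/2) * 6 * 60/7 = 180/7

180/7


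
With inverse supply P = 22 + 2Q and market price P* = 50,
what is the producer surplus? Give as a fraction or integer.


Minimum supply price (at Q=0): P_min = 22
Quantity supplied at P* = 50:
Q* = (50 - 22)/2 = 14
PS = (1/2) * Q* * (P* - P_min)
PS = (1/2) * 14 * (50 - 22)
PS = (1/2) * 14 * 28 = 196

196


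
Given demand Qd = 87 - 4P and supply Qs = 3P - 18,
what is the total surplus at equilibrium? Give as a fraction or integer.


Find equilibrium: 87 - 4P = 3P - 18
87 + 18 = 7P
P* = 105/7 = 15
Q* = 3*15 - 18 = 27
Inverse demand: P = 87/4 - Q/4, so P_max = 87/4
Inverse supply: P = 6 + Q/3, so P_min = 6
CS = (1/2) * 27 * (87/4 - 15) = 729/8
PS = (1/2) * 27 * (15 - 6) = 243/2
TS = CS + PS = 729/8 + 243/2 = 1701/8

1701/8


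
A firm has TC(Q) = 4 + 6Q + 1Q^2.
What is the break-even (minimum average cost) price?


AC(Q) = 4/Q + 6 + 1Q
To minimize: dAC/dQ = -4/Q^2 + 1 = 0
Q^2 = 4/1 = 4
Q* = 2
Min AC = 4/2 + 6 + 1*2
Min AC = 2 + 6 + 2 = 10

10


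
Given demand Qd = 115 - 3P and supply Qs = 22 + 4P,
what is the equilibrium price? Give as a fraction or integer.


At equilibrium, Qd = Qs.
115 - 3P = 22 + 4P
115 - 22 = 3P + 4P
93 = 7P
P* = 93/7 = 93/7

93/7


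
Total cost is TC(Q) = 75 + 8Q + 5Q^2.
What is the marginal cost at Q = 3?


MC = dTC/dQ = 8 + 2*5*Q
At Q = 3:
MC = 8 + 10*3
MC = 8 + 30 = 38

38


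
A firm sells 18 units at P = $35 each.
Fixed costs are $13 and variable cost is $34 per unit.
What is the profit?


Total Revenue = P * Q = 35 * 18 = $630
Total Cost = FC + VC*Q = 13 + 34*18 = $625
Profit = TR - TC = 630 - 625 = $5

$5


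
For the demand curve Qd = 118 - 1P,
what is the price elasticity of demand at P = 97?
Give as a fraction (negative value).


dQ/dP = -1
At P = 97: Q = 118 - 1*97 = 21
E = (dQ/dP)(P/Q) = (-1)(97/21) = -97/21

-97/21


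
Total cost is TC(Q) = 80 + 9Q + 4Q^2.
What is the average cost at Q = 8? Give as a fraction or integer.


TC(8) = 80 + 9*8 + 4*8^2
TC(8) = 80 + 72 + 256 = 408
AC = TC/Q = 408/8 = 51

51


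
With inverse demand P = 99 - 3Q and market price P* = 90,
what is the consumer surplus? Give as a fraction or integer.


Maximum willingness to pay (at Q=0): P_max = 99
Quantity demanded at P* = 90:
Q* = (99 - 90)/3 = 3
CS = (1/2) * Q* * (P_max - P*)
CS = (1/2) * 3 * (99 - 90)
CS = (1/2) * 3 * 9 = 27/2

27/2


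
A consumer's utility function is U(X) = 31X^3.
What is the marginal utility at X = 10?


MU = dU/dX = 31*3*X^(3-1)
MU = 93*X^2
At X = 10:
MU = 93 * 10^2
MU = 93 * 100 = 9300

9300


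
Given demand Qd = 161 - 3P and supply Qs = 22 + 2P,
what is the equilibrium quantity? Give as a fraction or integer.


First find equilibrium price:
161 - 3P = 22 + 2P
P* = 139/5 = 139/5
Then substitute into demand:
Q* = 161 - 3 * 139/5 = 388/5

388/5


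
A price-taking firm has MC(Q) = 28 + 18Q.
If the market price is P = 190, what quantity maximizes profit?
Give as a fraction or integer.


In perfect competition, profit is maximized where P = MC.
190 = 28 + 18Q
162 = 18Q
Q* = 162/18 = 9

9


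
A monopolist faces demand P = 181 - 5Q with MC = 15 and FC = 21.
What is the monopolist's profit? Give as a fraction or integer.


MR = MC: 181 - 10Q = 15
Q* = 83/5
P* = 181 - 5*83/5 = 98
Profit = (P* - MC)*Q* - FC
= (98 - 15)*83/5 - 21
= 83*83/5 - 21
= 6889/5 - 21 = 6784/5

6784/5


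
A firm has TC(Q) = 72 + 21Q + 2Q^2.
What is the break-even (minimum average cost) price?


AC(Q) = 72/Q + 21 + 2Q
To minimize: dAC/dQ = -72/Q^2 + 2 = 0
Q^2 = 72/2 = 36
Q* = 6
Min AC = 72/6 + 21 + 2*6
Min AC = 12 + 21 + 12 = 45

45


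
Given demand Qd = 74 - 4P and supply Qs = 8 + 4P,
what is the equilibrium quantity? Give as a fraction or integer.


First find equilibrium price:
74 - 4P = 8 + 4P
P* = 66/8 = 33/4
Then substitute into demand:
Q* = 74 - 4 * 33/4 = 41

41


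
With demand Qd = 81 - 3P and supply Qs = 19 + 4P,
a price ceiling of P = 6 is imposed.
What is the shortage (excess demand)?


At P = 6:
Qd = 81 - 3*6 = 63
Qs = 19 + 4*6 = 43
Shortage = Qd - Qs = 63 - 43 = 20

20


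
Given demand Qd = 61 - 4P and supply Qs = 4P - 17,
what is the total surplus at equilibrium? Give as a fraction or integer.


Find equilibrium: 61 - 4P = 4P - 17
61 + 17 = 8P
P* = 78/8 = 39/4
Q* = 4*39/4 - 17 = 22
Inverse demand: P = 61/4 - Q/4, so P_max = 61/4
Inverse supply: P = 17/4 + Q/4, so P_min = 17/4
CS = (1/2) * 22 * (61/4 - 39/4) = 121/2
PS = (1/2) * 22 * (39/4 - 17/4) = 121/2
TS = CS + PS = 121/2 + 121/2 = 121

121


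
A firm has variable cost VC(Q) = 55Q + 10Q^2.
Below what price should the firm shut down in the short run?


AVC(Q) = VC(Q)/Q = 55 + 10Q
AVC is increasing in Q, so minimum AVC is at Q -> 0+.
Min AVC = 55
The firm should shut down if P < 55.

55


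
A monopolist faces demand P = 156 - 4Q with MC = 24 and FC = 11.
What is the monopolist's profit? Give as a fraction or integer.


MR = MC: 156 - 8Q = 24
Q* = 33/2
P* = 156 - 4*33/2 = 90
Profit = (P* - MC)*Q* - FC
= (90 - 24)*33/2 - 11
= 66*33/2 - 11
= 1089 - 11 = 1078

1078


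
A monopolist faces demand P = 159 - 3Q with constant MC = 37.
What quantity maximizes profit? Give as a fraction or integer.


TR = P*Q = (159 - 3Q)Q = 159Q - 3Q^2
MR = dTR/dQ = 159 - 6Q
Set MR = MC:
159 - 6Q = 37
122 = 6Q
Q* = 122/6 = 61/3

61/3


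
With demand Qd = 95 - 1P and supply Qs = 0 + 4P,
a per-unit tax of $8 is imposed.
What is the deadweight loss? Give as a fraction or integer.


Pre-tax equilibrium quantity: Q* = 76
Post-tax equilibrium quantity: Q_tax = 348/5
Reduction in quantity: Q* - Q_tax = 32/5
DWL = (1/2) * tax * (Q* - Q_tax)
DWL = (1/2) * 8 * 32/5 = 128/5

128/5


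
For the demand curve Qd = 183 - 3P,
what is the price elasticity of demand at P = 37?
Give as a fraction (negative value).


dQ/dP = -3
At P = 37: Q = 183 - 3*37 = 72
E = (dQ/dP)(P/Q) = (-3)(37/72) = -37/24

-37/24


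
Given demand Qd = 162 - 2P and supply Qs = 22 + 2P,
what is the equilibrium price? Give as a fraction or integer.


At equilibrium, Qd = Qs.
162 - 2P = 22 + 2P
162 - 22 = 2P + 2P
140 = 4P
P* = 140/4 = 35

35


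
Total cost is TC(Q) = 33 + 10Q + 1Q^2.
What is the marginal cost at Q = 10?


MC = dTC/dQ = 10 + 2*1*Q
At Q = 10:
MC = 10 + 2*10
MC = 10 + 20 = 30

30


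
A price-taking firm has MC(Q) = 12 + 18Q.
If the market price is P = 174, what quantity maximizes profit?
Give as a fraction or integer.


In perfect competition, profit is maximized where P = MC.
174 = 12 + 18Q
162 = 18Q
Q* = 162/18 = 9

9


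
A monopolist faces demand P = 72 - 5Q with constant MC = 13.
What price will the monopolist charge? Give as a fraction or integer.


MR = 72 - 10Q
Set MR = MC: 72 - 10Q = 13
Q* = 59/10
Substitute into demand:
P* = 72 - 5*59/10 = 85/2

85/2


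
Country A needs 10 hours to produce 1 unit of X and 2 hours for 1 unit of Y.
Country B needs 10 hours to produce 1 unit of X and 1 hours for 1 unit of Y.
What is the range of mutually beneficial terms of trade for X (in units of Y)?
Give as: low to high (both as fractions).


Opportunity cost of X for Country A = hours_X / hours_Y = 10/2 = 5 units of Y
Opportunity cost of X for Country B = hours_X / hours_Y = 10/1 = 10 units of Y
Terms of trade must be between the two opportunity costs.
Range: 5 to 10

5 to 10


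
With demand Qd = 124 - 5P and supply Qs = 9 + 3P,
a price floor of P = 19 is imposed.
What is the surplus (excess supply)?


At P = 19:
Qd = 124 - 5*19 = 29
Qs = 9 + 3*19 = 66
Surplus = Qs - Qd = 66 - 29 = 37

37


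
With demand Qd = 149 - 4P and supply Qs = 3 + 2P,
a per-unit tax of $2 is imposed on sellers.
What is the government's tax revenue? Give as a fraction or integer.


With tax on sellers, new supply: Qs' = 3 + 2(P - 2)
= 2P - 1
New equilibrium quantity:
Q_new = 49
Tax revenue = tax * Q_new = 2 * 49 = 98

98


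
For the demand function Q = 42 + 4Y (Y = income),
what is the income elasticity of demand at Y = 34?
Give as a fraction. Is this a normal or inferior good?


dQ/dY = 4
At Y = 34: Q = 42 + 4*34 = 178
Ey = (dQ/dY)(Y/Q) = 4 * 34 / 178 = 68/89
Since Ey > 0, this is a normal good.

68/89 (normal good)


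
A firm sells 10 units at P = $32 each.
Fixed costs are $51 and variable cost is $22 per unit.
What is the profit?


Total Revenue = P * Q = 32 * 10 = $320
Total Cost = FC + VC*Q = 51 + 22*10 = $271
Profit = TR - TC = 320 - 271 = $49

$49


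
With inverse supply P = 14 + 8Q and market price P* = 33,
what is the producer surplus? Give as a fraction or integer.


Minimum supply price (at Q=0): P_min = 14
Quantity supplied at P* = 33:
Q* = (33 - 14)/8 = 19/8
PS = (1/2) * Q* * (P* - P_min)
PS = (1/2) * 19/8 * (33 - 14)
PS = (1/2) * 19/8 * 19 = 361/16

361/16


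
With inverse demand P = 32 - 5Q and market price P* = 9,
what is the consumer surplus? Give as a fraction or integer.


Maximum willingness to pay (at Q=0): P_max = 32
Quantity demanded at P* = 9:
Q* = (32 - 9)/5 = 23/5
CS = (1/2) * Q* * (P_max - P*)
CS = (1/2) * 23/5 * (32 - 9)
CS = (1/2) * 23/5 * 23 = 529/10

529/10


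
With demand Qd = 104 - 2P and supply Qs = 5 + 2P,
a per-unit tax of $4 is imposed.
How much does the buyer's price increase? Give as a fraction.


With a per-unit tax, the buyer's price increase depends on relative slopes.
Supply slope: d = 2, Demand slope: b = 2
Buyer's price increase = d * tax / (b + d)
= 2 * 4 / (2 + 2)
= 8 / 4 = 2

2


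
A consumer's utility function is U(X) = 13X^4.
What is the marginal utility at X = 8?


MU = dU/dX = 13*4*X^(4-1)
MU = 52*X^3
At X = 8:
MU = 52 * 8^3
MU = 52 * 512 = 26624

26624


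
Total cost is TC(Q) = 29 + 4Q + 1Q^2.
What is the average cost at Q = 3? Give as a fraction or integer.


TC(3) = 29 + 4*3 + 1*3^2
TC(3) = 29 + 12 + 9 = 50
AC = TC/Q = 50/3 = 50/3

50/3


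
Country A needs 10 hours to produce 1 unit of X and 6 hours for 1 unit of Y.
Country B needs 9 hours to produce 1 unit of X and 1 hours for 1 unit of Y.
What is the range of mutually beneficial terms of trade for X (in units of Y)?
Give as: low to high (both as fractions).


Opportunity cost of X for Country A = hours_X / hours_Y = 10/6 = 5/3 units of Y
Opportunity cost of X for Country B = hours_X / hours_Y = 9/1 = 9 units of Y
Terms of trade must be between the two opportunity costs.
Range: 5/3 to 9

5/3 to 9


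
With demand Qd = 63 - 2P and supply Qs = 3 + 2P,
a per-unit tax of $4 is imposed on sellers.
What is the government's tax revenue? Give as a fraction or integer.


With tax on sellers, new supply: Qs' = 3 + 2(P - 4)
= 2P - 5
New equilibrium quantity:
Q_new = 29
Tax revenue = tax * Q_new = 4 * 29 = 116

116


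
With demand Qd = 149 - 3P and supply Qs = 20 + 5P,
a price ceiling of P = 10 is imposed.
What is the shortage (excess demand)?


At P = 10:
Qd = 149 - 3*10 = 119
Qs = 20 + 5*10 = 70
Shortage = Qd - Qs = 119 - 70 = 49

49


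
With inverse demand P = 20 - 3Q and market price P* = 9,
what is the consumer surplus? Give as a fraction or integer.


Maximum willingness to pay (at Q=0): P_max = 20
Quantity demanded at P* = 9:
Q* = (20 - 9)/3 = 11/3
CS = (1/2) * Q* * (P_max - P*)
CS = (1/2) * 11/3 * (20 - 9)
CS = (1/2) * 11/3 * 11 = 121/6

121/6


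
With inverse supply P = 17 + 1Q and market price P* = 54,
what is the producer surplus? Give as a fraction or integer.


Minimum supply price (at Q=0): P_min = 17
Quantity supplied at P* = 54:
Q* = (54 - 17)/1 = 37
PS = (1/2) * Q* * (P* - P_min)
PS = (1/2) * 37 * (54 - 17)
PS = (1/2) * 37 * 37 = 1369/2

1369/2


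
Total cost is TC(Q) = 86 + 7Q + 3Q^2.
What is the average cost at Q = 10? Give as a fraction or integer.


TC(10) = 86 + 7*10 + 3*10^2
TC(10) = 86 + 70 + 300 = 456
AC = TC/Q = 456/10 = 228/5

228/5


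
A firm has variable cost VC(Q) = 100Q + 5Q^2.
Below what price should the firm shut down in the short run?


AVC(Q) = VC(Q)/Q = 100 + 5Q
AVC is increasing in Q, so minimum AVC is at Q -> 0+.
Min AVC = 100
The firm should shut down if P < 100.

100


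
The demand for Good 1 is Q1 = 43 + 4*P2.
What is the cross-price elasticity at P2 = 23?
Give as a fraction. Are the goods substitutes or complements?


dQ1/dP2 = 4
At P2 = 23: Q1 = 43 + 4*23 = 135
Exy = (dQ1/dP2)(P2/Q1) = 4 * 23 / 135 = 92/135
Since Exy > 0, the goods are substitutes.

92/135 (substitutes)


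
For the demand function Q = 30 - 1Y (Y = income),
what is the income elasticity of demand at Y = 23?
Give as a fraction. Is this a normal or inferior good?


dQ/dY = -1
At Y = 23: Q = 30 - 1*23 = 7
Ey = (dQ/dY)(Y/Q) = -1 * 23 / 7 = -23/7
Since Ey < 0, this is a inferior good.

-23/7 (inferior good)


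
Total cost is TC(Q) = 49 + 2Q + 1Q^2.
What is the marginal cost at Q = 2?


MC = dTC/dQ = 2 + 2*1*Q
At Q = 2:
MC = 2 + 2*2
MC = 2 + 4 = 6

6


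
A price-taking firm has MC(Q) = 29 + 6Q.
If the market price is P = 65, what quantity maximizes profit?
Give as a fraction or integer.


In perfect competition, profit is maximized where P = MC.
65 = 29 + 6Q
36 = 6Q
Q* = 36/6 = 6

6


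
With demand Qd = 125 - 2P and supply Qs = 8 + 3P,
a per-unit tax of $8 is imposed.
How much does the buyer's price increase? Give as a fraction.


With a per-unit tax, the buyer's price increase depends on relative slopes.
Supply slope: d = 3, Demand slope: b = 2
Buyer's price increase = d * tax / (b + d)
= 3 * 8 / (2 + 3)
= 24 / 5 = 24/5

24/5


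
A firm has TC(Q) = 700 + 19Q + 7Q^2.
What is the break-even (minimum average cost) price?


AC(Q) = 700/Q + 19 + 7Q
To minimize: dAC/dQ = -700/Q^2 + 7 = 0
Q^2 = 700/7 = 100
Q* = 10
Min AC = 700/10 + 19 + 7*10
Min AC = 70 + 19 + 70 = 159

159


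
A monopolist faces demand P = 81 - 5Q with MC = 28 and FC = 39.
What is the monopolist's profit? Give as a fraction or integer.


MR = MC: 81 - 10Q = 28
Q* = 53/10
P* = 81 - 5*53/10 = 109/2
Profit = (P* - MC)*Q* - FC
= (109/2 - 28)*53/10 - 39
= 53/2*53/10 - 39
= 2809/20 - 39 = 2029/20

2029/20


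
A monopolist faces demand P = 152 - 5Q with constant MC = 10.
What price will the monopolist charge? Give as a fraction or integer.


MR = 152 - 10Q
Set MR = MC: 152 - 10Q = 10
Q* = 71/5
Substitute into demand:
P* = 152 - 5*71/5 = 81

81
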